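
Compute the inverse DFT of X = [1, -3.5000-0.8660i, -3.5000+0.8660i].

x[n] = (1/3) Σ(k=0 to 2) X[k] · e^(2πikn/3)

Computing each x[n]:
x[0] = -2
x[1] = 2
x[2] = 1

x = [-2, 2, 1]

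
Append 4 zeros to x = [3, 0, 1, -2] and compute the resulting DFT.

Original 4-point DFT: [2, 2-2i, 6, 2+2i]
Zero-padded 8-point DFT provides frequency interpolation.

DFT_8([x, 0, ...]) = [2, 4.4142+0.4142i, 2-2i, 1.5858+2.4142i, 6, 1.5858-2.4142i, 2+2i, 4.4142-0.4142i]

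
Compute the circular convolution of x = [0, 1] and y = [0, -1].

(x ⊛ y)[n] = Σ(m=0 to 1) x[m] · y[(n-m) mod 2]

Computing each output sample:
(x ⊛ y)[0] = -1
(x ⊛ y)[1] = 0

x ⊛ y = [-1, 0]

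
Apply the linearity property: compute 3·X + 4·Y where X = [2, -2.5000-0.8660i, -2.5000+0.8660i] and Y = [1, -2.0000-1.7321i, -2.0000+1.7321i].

By linearity: DFT(3x + 4y) = 3·DFT(x) + 4·DFT(y)
= 3·[2, -2.5000-0.8660i, -2.5000+0.8660i] + 4·[1, -2.0000-1.7321i, -2.0000+1.7321i]

Computing element-wise:
Z[0] = 3·(2) + 4·(1) = 10
Z[1] = 3·(-2.5000-0.8660i) + 4·(-2.0000-1.7321i) = -15.5000-9.5264i
Z[2] = 3·(-2.5000+0.8660i) + 4·(-2.0000+1.7321i) = -15.5000+9.5264i

DFT(3x + 4y) = 3·X + 4·Y = [10, -15.5000-9.5264i, -15.5000+9.5264i]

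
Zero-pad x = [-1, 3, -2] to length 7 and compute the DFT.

Original 3-point DFT: [0, -1.5000-4.3301i, -1.5000+4.3301i]
Zero-padded 7-point DFT provides frequency interpolation.

DFT_7([x, 0, ...]) = [0, 1.3155-0.3956i, 0.1344-3.7926i, -4.9499-2.8653i, -4.9499+2.8653i, 0.1344+3.7926i, 1.3155+0.3956i]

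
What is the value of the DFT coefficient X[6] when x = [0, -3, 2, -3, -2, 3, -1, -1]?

X[6] = Σ(n=0 to 7) x[n] · ω_8^(6n) where ω_8 = e^(-2πi/8)
= (0)·ω_8^0 + (-3)·ω_8^6 + (2)·ω_8^12 + (-3)·ω_8^18 + (-2)·ω_8^24 + (3)·ω_8^30 + (-1)·ω_8^36 + (-1)·ω_8^42

X[6] = -3+4i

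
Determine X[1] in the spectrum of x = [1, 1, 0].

X[1] = Σ(n=0 to 2) x[n] · ω_3^(1n) where ω_3 = e^(-2πi/3)
= (1)·ω_3^0 + (1)·ω_3^1 + (0)·ω_3^2

X[1] = 0.5000-0.8660i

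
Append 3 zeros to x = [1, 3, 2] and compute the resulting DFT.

Original 3-point DFT: [6, -1.5000-0.8660i, -1.5000+0.8660i]
Zero-padded 6-point DFT provides frequency interpolation.

DFT_6([x, 0, ...]) = [6, 1.5000-4.3301i, -1.5000-0.8660i, 0, -1.5000+0.8660i, 1.5000+4.3301i]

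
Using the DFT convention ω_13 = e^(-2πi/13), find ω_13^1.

ω_13^1 = e^(-2πi·1/13)
= cos(-2π·1/13) + i·sin(-2π·1/13)
= cos(-2π/13) + i·sin(-2π/13)

ω_13^1 = cos(-2π/13) + i·sin(-2π/13) = 0.8855-0.4647i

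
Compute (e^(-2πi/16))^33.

Since ω_16^16 = 1, powers reduce modulo 16.
33 mod 16 = 1
So ω_16^33 = ω_16^1 = e^(-2πi·1/16)

ω_16^33 = ω_16^1 = 0.9239-0.3827i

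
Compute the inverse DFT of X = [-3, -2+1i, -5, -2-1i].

x[n] = (1/4) Σ(k=0 to 3) X[k] · e^(2πikn/4)

Computing each x[n]:
x[0] = -3
x[1] = 0
x[2] = -1
x[3] = 1

x = [-3, 0, -1, 1]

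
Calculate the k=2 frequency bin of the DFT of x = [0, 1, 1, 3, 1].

X[2] = Σ(n=0 to 4) x[n] · ω_5^(2n) where ω_5 = e^(-2πi/5)
= (0)·ω_5^0 + (1)·ω_5^2 + (1)·ω_5^4 + (3)·ω_5^6 + (1)·ω_5^8

X[2] = -0.3820-1.9021i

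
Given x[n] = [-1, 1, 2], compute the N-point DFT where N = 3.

X[k] = Σ(n=0 to 2) x[n] · ω_3^(nk)
where ω_3 = e^(-2πi/3)

Computing each X[k]:
X[0] = 2
X[1] = -2.5000+0.8660i
X[2] = -2.5000-0.8660i

X = [2, -2.5000+0.8660i, -2.5000-0.8660i]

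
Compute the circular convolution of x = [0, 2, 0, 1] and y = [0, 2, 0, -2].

(x ⊛ y)[n] = Σ(m=0 to 3) x[m] · y[(n-m) mod 4]

Computing each output sample:
(x ⊛ y)[0] = -2
(x ⊛ y)[1] = 0
(x ⊛ y)[2] = 2
(x ⊛ y)[3] = 0

x ⊛ y = [-2, 0, 2, 0]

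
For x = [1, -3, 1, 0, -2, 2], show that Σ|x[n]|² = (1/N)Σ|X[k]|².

Time domain:
Σ|x[n]|² = |1|² + |-3|² + |1|² + |0|² + |-2|² + |2|² = 19.0000

Frequency domain:
(1/6)Σ|X[k]|² = (1/6)(|-1|² + |1.0000+1.7321i|² + |2.0000+6.9282i|² + |1|² + |2.0000-6.9282i|² + |1.0000-1.7321i|²) = (1/6)·114.0000 = 19.0000

Both sides agree, confirming Parseval's theorem.

Σ|x[n]|² = (1/N)Σ|X[k]|² = 19.0000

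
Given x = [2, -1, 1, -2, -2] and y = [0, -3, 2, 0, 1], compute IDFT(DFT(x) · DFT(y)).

(x ⊛ y)[n] = Σ(m=0 to 4) x[m] · y[(n-m) mod 5]

Computing each output sample:
(x ⊛ y)[0] = 1
(x ⊛ y)[1] = -9
(x ⊛ y)[2] = 5
(x ⊛ y)[3] = -7
(x ⊛ y)[4] = 10

x ⊛ y = [1, -9, 5, -7, 10]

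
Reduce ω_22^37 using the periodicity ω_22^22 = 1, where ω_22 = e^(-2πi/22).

Since ω_22^22 = 1, powers reduce modulo 22.
37 mod 22 = 15
So ω_22^37 = ω_22^15 = e^(-2πi·15/22)

ω_22^37 = ω_22^15 = -0.4154+0.9096i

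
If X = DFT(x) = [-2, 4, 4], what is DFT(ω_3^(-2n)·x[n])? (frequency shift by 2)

Modulation property: DFT(ω_3^(-2n)·x[n]) = X[(k-2) mod 3], so circularly shift X by 2 positions.

X[k-2] = [4, 4, -2]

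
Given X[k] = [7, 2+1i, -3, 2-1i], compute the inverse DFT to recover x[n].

x[n] = (1/4) Σ(k=0 to 3) X[k] · e^(2πikn/4)

Computing each x[n]:
x[0] = 2
x[1] = 2
x[2] = 0
x[3] = 3

x = [2, 2, 0, 3]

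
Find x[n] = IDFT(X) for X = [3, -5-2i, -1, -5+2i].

x[n] = (1/4) Σ(k=0 to 3) X[k] · e^(2πikn/4)

Computing each x[n]:
x[0] = -2
x[1] = 2
x[2] = 3
x[3] = 0

x = [-2, 2, 3, 0]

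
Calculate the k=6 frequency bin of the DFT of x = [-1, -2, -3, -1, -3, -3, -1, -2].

X[6] = Σ(n=0 to 7) x[n] · ω_8^(6n) where ω_8 = e^(-2πi/8)
= (-1)·ω_8^0 + (-2)·ω_8^6 + (-3)·ω_8^12 + (-1)·ω_8^18 + (-3)·ω_8^24 + (-3)·ω_8^30 + (-1)·ω_8^36 + (-2)·ω_8^42

X[6] = -2i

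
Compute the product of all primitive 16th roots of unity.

The primitive 16th roots of unity are ω_16^k for k coprime to 16: k ∈ {1, 3, 5, 7, 9, 11, 13, 15}
Their product equals the constant term of the cyclotomic polynomial Φ_16(x) up to sign.
For n ≥ 3, the product of all primitive nth roots of unity is 1. (For n=1 it is 1; for n=2 it is -1.)

1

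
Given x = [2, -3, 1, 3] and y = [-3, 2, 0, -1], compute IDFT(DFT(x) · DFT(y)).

(x ⊛ y)[n] = Σ(m=0 to 3) x[m] · y[(n-m) mod 4]

Computing each output sample:
(x ⊛ y)[0] = 3
(x ⊛ y)[1] = 12
(x ⊛ y)[2] = -12
(x ⊛ y)[3] = -9

x ⊛ y = [3, 12, -12, -9]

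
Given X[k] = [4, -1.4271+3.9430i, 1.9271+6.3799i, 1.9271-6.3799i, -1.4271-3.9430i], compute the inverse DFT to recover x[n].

x[n] = (1/5) Σ(k=0 to 4) X[k] · e^(2πikn/5)

Computing each x[n]:
x[0] = 1
x[1] = -3
x[2] = 3
x[3] = 0
x[4] = 3

x = [1, -3, 3, 0, 3]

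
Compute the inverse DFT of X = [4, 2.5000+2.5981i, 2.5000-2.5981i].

x[n] = (1/3) Σ(k=0 to 2) X[k] · e^(2πikn/3)

Computing each x[n]:
x[0] = 3
x[1] = -1
x[2] = 2

x = [3, -1, 2]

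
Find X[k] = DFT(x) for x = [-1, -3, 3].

X[k] = Σ(n=0 to 2) x[n] · ω_3^(nk)
where ω_3 = e^(-2πi/3)

Computing each X[k]:
X[0] = -1
X[1] = -1.0000+5.1962i
X[2] = -1.0000-5.1962i

X = [-1, -1.0000+5.1962i, -1.0000-5.1962i]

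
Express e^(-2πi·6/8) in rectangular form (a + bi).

ω_8^6 = e^(-2πi·6/8)
= cos(-2π·6/8) + i·sin(-2π·6/8)
= cos(-12π/8) + i·sin(-12π/8)

ω_8^6 = cos(-12π/8) + i·sin(-12π/8) = 1i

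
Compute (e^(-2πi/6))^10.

Since ω_6^6 = 1, powers reduce modulo 6.
10 mod 6 = 4
So ω_6^10 = ω_6^4 = e^(-2πi·4/6)

ω_6^10 = ω_6^4 = -0.5000+0.8660i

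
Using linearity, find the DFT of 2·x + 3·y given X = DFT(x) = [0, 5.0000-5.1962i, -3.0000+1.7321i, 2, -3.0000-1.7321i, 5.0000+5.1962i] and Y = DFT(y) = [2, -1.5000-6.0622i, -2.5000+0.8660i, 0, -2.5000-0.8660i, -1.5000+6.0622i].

By linearity: DFT(2x + 3y) = 2·DFT(x) + 3·DFT(y)
= 2·[0, 5.0000-5.1962i, -3.0000+1.7321i, 2, -3.0000-1.7321i, 5.0000+5.1962i] + 3·[2, -1.5000-6.0622i, -2.5000+0.8660i, 0, -2.5000-0.8660i, -1.5000+6.0622i]

Computing element-wise:
Z[0] = 2·(0) + 3·(2) = 6
Z[1] = 2·(5.0000-5.1962i) + 3·(-1.5000-6.0622i) = 5.5000-28.5790i
Z[2] = 2·(-3.0000+1.7321i) + 3·(-2.5000+0.8660i) = -13.5000+6.0622i
Z[3] = 2·(2) + 3·(0) = 4
Z[4] = 2·(-3.0000-1.7321i) + 3·(-2.5000-0.8660i) = -13.5000-6.0622i
Z[5] = 2·(5.0000+5.1962i) + 3·(-1.5000+6.0622i) = 5.5000+28.5790i

DFT(2x + 3y) = 2·X + 3·Y = [6, 5.5000-28.5790i, -13.5000+6.0622i, 4, -13.5000-6.0622i, 5.5000+28.5790i]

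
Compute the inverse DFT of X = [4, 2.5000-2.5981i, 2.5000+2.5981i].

x[n] = (1/3) Σ(k=0 to 2) X[k] · e^(2πikn/3)

Computing each x[n]:
x[0] = 3
x[1] = 2
x[2] = -1

x = [3, 2, -1]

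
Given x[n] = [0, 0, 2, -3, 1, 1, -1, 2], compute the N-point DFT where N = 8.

X[k] = Σ(n=0 to 7) x[n] · ω_8^(nk)
where ω_8 = e^(-2πi/8)

Computing each X[k]:
X[0] = 2
X[1] = 1.8284+1.2426i
X[2] = -2i
X[3] = -3.8284+7.2426i
X[4] = 2
X[5] = -3.8284-7.2426i
X[6] = 2i
X[7] = 1.8284-1.2426i

X = [2, 1.8284+1.2426i, -2i, -3.8284+7.2426i, 2, -3.8284-7.2426i, 2i, 1.8284-1.2426i]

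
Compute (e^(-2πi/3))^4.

Since ω_3^3 = 1, powers reduce modulo 3.
4 mod 3 = 1
So ω_3^4 = ω_3^1 = e^(-2πi·1/3)

ω_3^4 = ω_3^1 = -0.5000-0.8660i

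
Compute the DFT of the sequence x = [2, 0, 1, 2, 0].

X[k] = Σ(n=0 to 4) x[n] · ω_5^(nk)
where ω_5 = e^(-2πi/5)

Computing each X[k]:
X[0] = 5
X[1] = -0.4271+0.5878i
X[2] = 2.9271-0.9511i
X[3] = 2.9271+0.9511i
X[4] = -0.4271-0.5878i

X = [5, -0.4271+0.5878i, 2.9271-0.9511i, 2.9271+0.9511i, -0.4271-0.5878i]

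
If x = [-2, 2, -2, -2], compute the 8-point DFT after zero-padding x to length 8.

Original 4-point DFT: [-4, -4i, -4, 4i]
Zero-padded 8-point DFT provides frequency interpolation.

DFT_8([x, 0, ...]) = [-4, 0.8284+2.0000i, -4i, -4.8284-2.0000i, -4, -4.8284+2.0000i, 4i, 0.8284-2.0000i]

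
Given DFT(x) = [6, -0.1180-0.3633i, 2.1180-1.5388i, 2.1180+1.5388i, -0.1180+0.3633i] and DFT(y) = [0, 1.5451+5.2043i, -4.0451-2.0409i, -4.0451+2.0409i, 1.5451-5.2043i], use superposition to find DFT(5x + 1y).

By linearity: DFT(5x + 1y) = 5·DFT(x) + 1·DFT(y)
= 5·[6, -0.1180-0.3633i, 2.1180-1.5388i, 2.1180+1.5388i, -0.1180+0.3633i] + 1·[0, 1.5451+5.2043i, -4.0451-2.0409i, -4.0451+2.0409i, 1.5451-5.2043i]

Computing element-wise:
Z[0] = 5·(6) + 1·(0) = 30
Z[1] = 5·(-0.1180-0.3633i) + 1·(1.5451+5.2043i) = 0.9551+3.3878i
Z[2] = 5·(2.1180-1.5388i) + 1·(-4.0451-2.0409i) = 6.5449-9.7349i
Z[3] = 5·(2.1180+1.5388i) + 1·(-4.0451+2.0409i) = 6.5449+9.7349i
Z[4] = 5·(-0.1180+0.3633i) + 1·(1.5451-5.2043i) = 0.9551-3.3878i

DFT(5x + 1y) = 5·X + 1·Y = [30, 0.9551+3.3878i, 6.5449-9.7349i, 6.5449+9.7349i, 0.9551-3.3878i]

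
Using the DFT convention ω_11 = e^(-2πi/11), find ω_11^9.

ω_11^9 = e^(-2πi·9/11)
= cos(-2π·9/11) + i·sin(-2π·9/11)
= cos(-18π/11) + i·sin(-18π/11)

ω_11^9 = cos(-18π/11) + i·sin(-18π/11) = 0.4154+0.9096i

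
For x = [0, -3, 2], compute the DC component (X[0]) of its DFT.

X[0] = Σ(n=0 to 2) x[n] · ω_3^0 = Σ x[n]
= (0) + (-3) + (2)

X[0] = -1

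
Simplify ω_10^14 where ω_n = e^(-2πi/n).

Since ω_10^10 = 1, powers reduce modulo 10.
14 mod 10 = 4
So ω_10^14 = ω_10^4 = e^(-2πi·4/10)

ω_10^14 = ω_10^4 = -0.8090-0.5878i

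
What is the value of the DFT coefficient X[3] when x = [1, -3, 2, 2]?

X[3] = Σ(n=0 to 3) x[n] · ω_4^(3n) where ω_4 = e^(-2πi/4)
= (1)·ω_4^0 + (-3)·ω_4^3 + (2)·ω_4^6 + (2)·ω_4^9

X[3] = -1-5i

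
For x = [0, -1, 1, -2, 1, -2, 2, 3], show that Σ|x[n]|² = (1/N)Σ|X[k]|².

Time domain:
Σ|x[n]|² = |0|² + |-1|² + |1|² + |-2|² + |1|² + |-2|² + |2|² + |3|² = 24.0000

Frequency domain:
(1/8)Σ|X[k]|² = (1/8)(|2|² + |3.2426+3.8284i|² + |-2+4i|² + |-5.2426+1.8284i|² + |6|² + |-5.2426-1.8284i|² + |-2-4i|² + |3.2426-3.8284i|²) = (1/8)·192.0000 = 24.0000

Both sides agree, confirming Parseval's theorem.

Σ|x[n]|² = (1/N)Σ|X[k]|² = 24.0000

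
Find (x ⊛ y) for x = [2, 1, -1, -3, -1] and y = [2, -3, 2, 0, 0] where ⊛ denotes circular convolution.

(x ⊛ y)[n] = Σ(m=0 to 4) x[m] · y[(n-m) mod 5]

Computing each output sample:
(x ⊛ y)[0] = 1
(x ⊛ y)[1] = -6
(x ⊛ y)[2] = -1
(x ⊛ y)[3] = -1
(x ⊛ y)[4] = 5

x ⊛ y = [1, -6, -1, -1, 5]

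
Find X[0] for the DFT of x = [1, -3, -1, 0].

X[0] = Σ(n=0 to 3) x[n] · ω_4^0 = Σ x[n]
= (1) + (-3) + (-1) + (0)

X[0] = -3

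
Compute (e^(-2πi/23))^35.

Since ω_23^23 = 1, powers reduce modulo 23.
35 mod 23 = 12
So ω_23^35 = ω_23^12 = e^(-2πi·12/23)

ω_23^35 = ω_23^12 = -0.9907+0.1362i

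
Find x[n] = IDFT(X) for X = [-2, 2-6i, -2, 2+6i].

x[n] = (1/4) Σ(k=0 to 3) X[k] · e^(2πikn/4)

Computing each x[n]:
x[0] = 0
x[1] = 3
x[2] = -2
x[3] = -3

x = [0, 3, -2, -3]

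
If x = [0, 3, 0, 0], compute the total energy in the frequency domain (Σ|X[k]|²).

Parseval: Σ|x[n]|² = (1/N)Σ|X[k]|², so Σ|X[k]|² = N·Σ|x[n]|² = 4·9.0000

Σ|X[k]|² = N·Σ|x[n]|² = 4·9.0000 = 36.0000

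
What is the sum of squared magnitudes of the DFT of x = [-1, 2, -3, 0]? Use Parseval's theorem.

Parseval: Σ|x[n]|² = (1/N)Σ|X[k]|², so Σ|X[k]|² = N·Σ|x[n]|² = 4·14.0000

Σ|X[k]|² = N·Σ|x[n]|² = 4·14.0000 = 56.0000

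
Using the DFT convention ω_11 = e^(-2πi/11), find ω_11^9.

ω_11^9 = e^(-2πi·9/11)
= cos(-2π·9/11) + i·sin(-2π·9/11)
= cos(-18π/11) + i·sin(-18π/11)

ω_11^9 = cos(-18π/11) + i·sin(-18π/11) = 0.4154+0.9096i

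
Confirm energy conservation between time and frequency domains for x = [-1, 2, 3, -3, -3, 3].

Time domain:
Σ|x[n]|² = |-1|² + |2|² + |3|² + |-3|² + |-3|² + |3|² = 41.0000

Frequency domain:
(1/6)Σ|X[k]|² = (1/6)(|1|² + |4.5000-4.3301i|² + |-6.5000+6.0622i|² + |-3|² + |-6.5000-6.0622i|² + |4.5000+4.3301i|²) = (1/6)·246.0000 = 41.0000

Both sides agree, confirming Parseval's theorem.

Σ|x[n]|² = (1/N)Σ|X[k]|² = 41.0000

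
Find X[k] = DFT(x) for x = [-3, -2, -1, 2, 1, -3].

X[k] = Σ(n=0 to 5) x[n] · ω_6^(nk)
where ω_6 = e^(-2πi/6)

Computing each X[k]:
X[0] = -6
X[1] = -7.5000+0.8660i
X[2] = 1.5000-2.5981i
X[3] = 0
X[4] = 1.5000+2.5981i
X[5] = -7.5000-0.8660i

X = [-6, -7.5000+0.8660i, 1.5000-2.5981i, 0, 1.5000+2.5981i, -7.5000-0.8660i]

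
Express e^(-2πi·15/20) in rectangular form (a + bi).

ω_20^15 = e^(-2πi·15/20)
= cos(-2π·15/20) + i·sin(-2π·15/20)
= cos(-30π/20) + i·sin(-30π/20)

ω_20^15 = cos(-30π/20) + i·sin(-30π/20) = 1i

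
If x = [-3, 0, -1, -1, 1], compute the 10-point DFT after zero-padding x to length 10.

Original 5-point DFT: [-4, -1.0729+0.9511i, -4.4271+0.5878i, -4.4271-0.5878i, -1.0729-0.9511i]
Zero-padded 10-point DFT provides frequency interpolation.

DFT_10([x, 0, ...]) = [-4, -3.8090+1.3143i, -1.0729+0.9511i, -2.6910-2.1266i, -4.4271+0.5878i, -2, -4.4271-0.5878i, -2.6910+2.1266i, -1.0729-0.9511i, -3.8090-1.3143i]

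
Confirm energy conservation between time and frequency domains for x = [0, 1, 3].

Time domain:
Σ|x[n]|² = |0|² + |1|² + |3|² = 10.0000

Frequency domain:
(1/3)Σ|X[k]|² = (1/3)(|4|² + |-2.0000+1.7321i|² + |-2.0000-1.7321i|²) = (1/3)·30.0000 = 10.0000

Both sides agree, confirming Parseval's theorem.

Σ|x[n]|² = (1/N)Σ|X[k]|² = 10.0000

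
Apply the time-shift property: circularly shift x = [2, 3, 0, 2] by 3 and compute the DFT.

Time shift by 3: X_shifted[k] = ω_4^(3k) · X[k]
Shifted x = [3, 0, 2, 2]

DFT(x[n-3]) = [7, 1+2i, 3, 1-2i]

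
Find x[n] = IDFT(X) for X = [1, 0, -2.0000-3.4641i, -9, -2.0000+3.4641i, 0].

x[n] = (1/6) Σ(k=0 to 5) X[k] · e^(2πikn/6)

Computing each x[n]:
x[0] = -2
x[1] = 3
x[2] = -2
x[3] = 1
x[4] = 0
x[5] = 1

x = [-2, 3, -2, 1, 0, 1]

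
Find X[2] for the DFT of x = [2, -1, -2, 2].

X[2] = Σ(n=0 to 3) x[n] · ω_4^(2n) where ω_4 = e^(-2πi/4)
= (2)·ω_4^0 + (-1)·ω_4^2 + (-2)·ω_4^4 + (2)·ω_4^6

X[2] = -1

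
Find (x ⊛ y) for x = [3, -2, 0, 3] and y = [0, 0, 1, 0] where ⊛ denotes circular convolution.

(x ⊛ y)[n] = Σ(m=0 to 3) x[m] · y[(n-m) mod 4]

Computing each output sample:
(x ⊛ y)[0] = 0
(x ⊛ y)[1] = 3
(x ⊛ y)[2] = 3
(x ⊛ y)[3] = -2

x ⊛ y = [0, 3, 3, -2]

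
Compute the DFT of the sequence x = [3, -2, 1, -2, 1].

X[k] = Σ(n=0 to 4) x[n] · ω_5^(nk)
where ω_5 = e^(-2πi/5)

Computing each X[k]:
X[0] = 1
X[1] = 3.5000+1.0898i
X[2] = 3.5000+4.6165i
X[3] = 3.5000-4.6165i
X[4] = 3.5000-1.0898i

X = [1, 3.5000+1.0898i, 3.5000+4.6165i, 3.5000-4.6165i, 3.5000-1.0898i]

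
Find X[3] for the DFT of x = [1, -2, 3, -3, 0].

X[3] = Σ(n=0 to 4) x[n] · ω_5^(3n) where ω_5 = e^(-2πi/5)
= (1)·ω_5^0 + (-2)·ω_5^3 + (3)·ω_5^6 + (-3)·ω_5^9 + (0)·ω_5^12

X[3] = 2.6180-6.8819i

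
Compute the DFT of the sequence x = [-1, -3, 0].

X[k] = Σ(n=0 to 2) x[n] · ω_3^(nk)
where ω_3 = e^(-2πi/3)

Computing each X[k]:
X[0] = -4
X[1] = 0.5000+2.5981i
X[2] = 0.5000-2.5981i

X = [-4, 0.5000+2.5981i, 0.5000-2.5981i]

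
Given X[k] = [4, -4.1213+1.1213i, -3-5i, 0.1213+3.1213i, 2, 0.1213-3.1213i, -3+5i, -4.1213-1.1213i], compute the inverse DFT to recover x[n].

x[n] = (1/8) Σ(k=0 to 7) X[k] · e^(2πikn/8)

Computing each x[n]:
x[0] = -1
x[1] = 0
x[2] = 2
x[3] = -1
x[4] = 1
x[5] = 3
x[6] = 1
x[7] = -1

x = [-1, 0, 2, -1, 1, 3, 1, -1]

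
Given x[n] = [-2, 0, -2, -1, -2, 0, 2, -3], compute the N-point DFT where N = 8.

X[k] = Σ(n=0 to 7) x[n] · ω_8^(nk)
where ω_8 = e^(-2πi/8)

Computing each X[k]:
X[0] = -8
X[1] = -1.4142+2.5858i
X[2] = -4-4i
X[3] = 1.4142-5.4142i
X[4] = 0
X[5] = 1.4142+5.4142i
X[6] = -4+4i
X[7] = -1.4142-2.5858i

X = [-8, -1.4142+2.5858i, -4-4i, 1.4142-5.4142i, 0, 1.4142+5.4142i, -4+4i, -1.4142-2.5858i]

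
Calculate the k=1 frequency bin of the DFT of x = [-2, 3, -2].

X[1] = Σ(n=0 to 2) x[n] · ω_3^(1n) where ω_3 = e^(-2πi/3)
= (-2)·ω_3^0 + (3)·ω_3^1 + (-2)·ω_3^2

X[1] = -2.5000-4.3301i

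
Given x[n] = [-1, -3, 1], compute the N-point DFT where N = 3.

X[k] = Σ(n=0 to 2) x[n] · ω_3^(nk)
where ω_3 = e^(-2πi/3)

Computing each X[k]:
X[0] = -3
X[1] = 3.4641i
X[2] = -3.4641i

X = [-3, 3.4641i, -3.4641i]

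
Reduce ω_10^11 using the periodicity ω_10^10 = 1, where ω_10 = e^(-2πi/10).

Since ω_10^10 = 1, powers reduce modulo 10.
11 mod 10 = 1
So ω_10^11 = ω_10^1 = e^(-2πi·1/10)

ω_10^11 = ω_10^1 = 0.8090-0.5878i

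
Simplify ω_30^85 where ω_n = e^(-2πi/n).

Since ω_30^30 = 1, powers reduce modulo 30.
85 mod 30 = 25
So ω_30^85 = ω_30^25 = e^(-2πi·25/30)

ω_30^85 = ω_30^25 = 0.5000+0.8660i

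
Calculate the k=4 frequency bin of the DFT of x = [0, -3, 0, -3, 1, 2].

X[4] = Σ(n=0 to 5) x[n] · ω_6^(4n) where ω_6 = e^(-2πi/6)
= (0)·ω_6^0 + (-3)·ω_6^4 + (0)·ω_6^8 + (-3)·ω_6^12 + (1)·ω_6^16 + (2)·ω_6^20

X[4] = -3.0000-3.4641i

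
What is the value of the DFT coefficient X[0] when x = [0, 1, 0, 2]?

X[0] = Σ(n=0 to 3) x[n] · ω_4^0 = Σ x[n]
= (0) + (1) + (0) + (2)

X[0] = 3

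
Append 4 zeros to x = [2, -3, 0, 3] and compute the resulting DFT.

Original 4-point DFT: [2, 2+6i, 2, 2-6i]
Zero-padded 8-point DFT provides frequency interpolation.

DFT_8([x, 0, ...]) = [2, -2.2426, 2+6i, 6.2426, 2, 6.2426, 2-6i, -2.2426]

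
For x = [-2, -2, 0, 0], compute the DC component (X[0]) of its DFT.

X[0] = Σ(n=0 to 3) x[n] · ω_4^0 = Σ x[n]
= (-2) + (-2) + (0) + (0)

X[0] = -4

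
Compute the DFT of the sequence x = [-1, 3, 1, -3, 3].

X[k] = Σ(n=0 to 4) x[n] · ω_5^(nk)
where ω_5 = e^(-2πi/5)

Computing each X[k]:
X[0] = 3
X[1] = 2.4721-2.3511i
X[2] = -6.4721+3.8042i
X[3] = -6.4721-3.8042i
X[4] = 2.4721+2.3511i

X = [3, 2.4721-2.3511i, -6.4721+3.8042i, -6.4721-3.8042i, 2.4721+2.3511i]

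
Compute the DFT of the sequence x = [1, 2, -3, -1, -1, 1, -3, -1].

X[k] = Σ(n=0 to 7) x[n] · ω_8^(nk)
where ω_8 = e^(-2πi/8)

Computing each X[k]:
X[0] = -5
X[1] = 2.7071-0.7071i
X[2] = 6-5i
X[3] = 1.2929-0.7071i
X[4] = -7
X[5] = 1.2929+0.7071i
X[6] = 6+5i
X[7] = 2.7071+0.7071i

X = [-5, 2.7071-0.7071i, 6-5i, 1.2929-0.7071i, -7, 1.2929+0.7071i, 6+5i, 2.7071+0.7071i]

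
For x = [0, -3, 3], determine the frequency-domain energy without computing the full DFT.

Parseval: Σ|x[n]|² = (1/N)Σ|X[k]|², so Σ|X[k]|² = N·Σ|x[n]|² = 3·18.0000

Σ|X[k]|² = N·Σ|x[n]|² = 3·18.0000 = 54.0000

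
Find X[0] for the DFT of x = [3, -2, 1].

X[0] = Σ(n=0 to 2) x[n] · ω_3^0 = Σ x[n]
= (3) + (-2) + (1)

X[0] = 2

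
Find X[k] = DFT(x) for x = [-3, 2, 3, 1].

X[k] = Σ(n=0 to 3) x[n] · ω_4^(nk)
where ω_4 = e^(-2πi/4)

Computing each X[k]:
X[0] = 3
X[1] = -6-1i
X[2] = -3
X[3] = -6+1i

X = [3, -6-1i, -3, -6+1i]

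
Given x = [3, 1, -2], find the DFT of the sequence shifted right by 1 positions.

Time shift by 1: X_shifted[k] = ω_3^(1k) · X[k]
Shifted x = [-2, 3, 1]

DFT(x[n-1]) = [2, -4.0000-1.7321i, -4.0000+1.7321i]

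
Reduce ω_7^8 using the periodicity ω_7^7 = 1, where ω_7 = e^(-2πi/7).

Since ω_7^7 = 1, powers reduce modulo 7.
8 mod 7 = 1
So ω_7^8 = ω_7^1 = e^(-2πi·1/7)

ω_7^8 = ω_7^1 = 0.6235-0.7818i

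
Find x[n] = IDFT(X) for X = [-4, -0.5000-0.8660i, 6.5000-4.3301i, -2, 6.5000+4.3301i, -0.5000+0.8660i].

x[n] = (1/6) Σ(k=0 to 5) X[k] · e^(2πikn/6)

Computing each x[n]:
x[0] = 1
x[1] = 0
x[2] = -3
x[3] = 2
x[4] = -1
x[5] = -3

x = [1, 0, -3, 2, -1, -3]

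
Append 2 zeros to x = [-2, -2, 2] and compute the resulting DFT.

Original 3-point DFT: [-2, -2.0000+3.4641i, -2.0000-3.4641i]
Zero-padded 5-point DFT provides frequency interpolation.

DFT_5([x, 0, ...]) = [-2, -4.2361+0.7265i, 0.2361+3.0777i, 0.2361-3.0777i, -4.2361-0.7265i]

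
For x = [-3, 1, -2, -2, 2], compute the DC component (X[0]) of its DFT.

X[0] = Σ(n=0 to 4) x[n] · ω_5^0 = Σ x[n]
= (-3) + (1) + (-2) + (-2) + (2)

X[0] = -4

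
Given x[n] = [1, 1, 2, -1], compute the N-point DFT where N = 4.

X[k] = Σ(n=0 to 3) x[n] · ω_4^(nk)
where ω_4 = e^(-2πi/4)

Computing each X[k]:
X[0] = 3
X[1] = -1-2i
X[2] = 3
X[3] = -1+2i

X = [3, -1-2i, 3, -1+2i]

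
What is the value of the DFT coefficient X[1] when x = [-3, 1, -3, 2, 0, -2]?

X[1] = Σ(n=0 to 5) x[n] · ω_6^(1n) where ω_6 = e^(-2πi/6)
= (-3)·ω_6^0 + (1)·ω_6^1 + (-3)·ω_6^2 + (2)·ω_6^3 + (0)·ω_6^4 + (-2)·ω_6^5

X[1] = -4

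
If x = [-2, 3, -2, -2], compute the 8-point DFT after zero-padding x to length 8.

Original 4-point DFT: [-3, -5i, -5, 5i]
Zero-padded 8-point DFT provides frequency interpolation.

DFT_8([x, 0, ...]) = [-3, 1.5355+1.2929i, -5i, -5.5355-2.7071i, -5, -5.5355+2.7071i, 5i, 1.5355-1.2929i]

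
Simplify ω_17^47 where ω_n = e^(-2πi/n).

Since ω_17^17 = 1, powers reduce modulo 17.
47 mod 17 = 13
So ω_17^47 = ω_17^13 = e^(-2πi·13/17)

ω_17^47 = ω_17^13 = 0.0923+0.9957i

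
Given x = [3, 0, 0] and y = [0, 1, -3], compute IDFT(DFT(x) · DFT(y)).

(x ⊛ y)[n] = Σ(m=0 to 2) x[m] · y[(n-m) mod 3]

Computing each output sample:
(x ⊛ y)[0] = 0
(x ⊛ y)[1] = 3
(x ⊛ y)[2] = -9

x ⊛ y = [0, 3, -9]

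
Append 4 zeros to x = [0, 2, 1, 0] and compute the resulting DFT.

Original 4-point DFT: [3, -1-2i, -1, -1+2i]
Zero-padded 8-point DFT provides frequency interpolation.

DFT_8([x, 0, ...]) = [3, 1.4142-2.4142i, -1-2i, -1.4142-0.4142i, -1, -1.4142+0.4142i, -1+2i, 1.4142+2.4142i]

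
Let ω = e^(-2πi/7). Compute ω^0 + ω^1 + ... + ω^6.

Sum of all nth roots of unity equals 0 for n > 1 (geometric series with r ≠ 1).

0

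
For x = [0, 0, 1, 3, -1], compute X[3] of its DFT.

X[3] = Σ(n=0 to 4) x[n] · ω_5^(3n) where ω_5 = e^(-2πi/5)
= (0)·ω_5^0 + (0)·ω_5^3 + (1)·ω_5^6 + (3)·ω_5^9 + (-1)·ω_5^12

X[3] = 2.0451+2.4899i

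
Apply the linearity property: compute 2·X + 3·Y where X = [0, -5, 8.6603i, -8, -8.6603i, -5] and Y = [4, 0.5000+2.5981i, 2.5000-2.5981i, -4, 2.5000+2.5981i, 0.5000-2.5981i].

By linearity: DFT(2x + 3y) = 2·DFT(x) + 3·DFT(y)
= 2·[0, -5, 8.6603i, -8, -8.6603i, -5] + 3·[4, 0.5000+2.5981i, 2.5000-2.5981i, -4, 2.5000+2.5981i, 0.5000-2.5981i]

Computing element-wise:
Z[0] = 2·(0) + 3·(4) = 12
Z[1] = 2·(-5) + 3·(0.5000+2.5981i) = -8.5000+7.7943i
Z[2] = 2·(8.6603i) + 3·(2.5000-2.5981i) = 7.5000+9.5263i
Z[3] = 2·(-8) + 3·(-4) = -28
Z[4] = 2·(-8.6603i) + 3·(2.5000+2.5981i) = 7.5000-9.5263i
Z[5] = 2·(-5) + 3·(0.5000-2.5981i) = -8.5000-7.7943i

DFT(2x + 3y) = 2·X + 3·Y = [12, -8.5000+7.7943i, 7.5000+9.5263i, -28, 7.5000-9.5263i, -8.5000-7.7943i]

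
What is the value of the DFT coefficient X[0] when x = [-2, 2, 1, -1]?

X[0] = Σ(n=0 to 3) x[n] · ω_4^0 = Σ x[n]
= (-2) + (2) + (1) + (-1)

X[0] = 0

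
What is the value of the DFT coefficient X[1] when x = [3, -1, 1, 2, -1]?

X[1] = Σ(n=0 to 4) x[n] · ω_5^(1n) where ω_5 = e^(-2πi/5)
= (3)·ω_5^0 + (-1)·ω_5^1 + (1)·ω_5^2 + (2)·ω_5^3 + (-1)·ω_5^4

X[1] = -0.0451+0.5878i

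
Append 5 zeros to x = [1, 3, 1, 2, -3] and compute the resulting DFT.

Original 5-point DFT: [4, -1.4271-5.1186i, 1.9271-4.4778i, 1.9271+4.4778i, -1.4271+5.1186i]
Zero-padded 10-point DFT provides frequency interpolation.

DFT_10([x, 0, ...]) = [4, 5.5451-2.8532i, -1.4271-5.1186i, -0.0451+1.7634i, 1.9271-4.4778i, -6, 1.9271+4.4778i, -0.0451-1.7634i, -1.4271+5.1186i, 5.5451+2.8532i]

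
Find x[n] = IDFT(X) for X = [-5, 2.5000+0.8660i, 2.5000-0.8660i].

x[n] = (1/3) Σ(k=0 to 2) X[k] · e^(2πikn/3)

Computing each x[n]:
x[0] = 0
x[1] = -3
x[2] = -2

x = [0, -3, -2]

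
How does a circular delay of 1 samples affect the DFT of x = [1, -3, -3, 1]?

Time shift by 1: X_shifted[k] = ω_4^(1k) · X[k]
Shifted x = [1, 1, -3, -3]

DFT(x[n-1]) = [-4, 4-4i, 0, 4+4i]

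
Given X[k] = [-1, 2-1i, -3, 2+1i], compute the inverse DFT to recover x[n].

x[n] = (1/4) Σ(k=0 to 3) X[k] · e^(2πikn/4)

Computing each x[n]:
x[0] = 0
x[1] = 1
x[2] = -2
x[3] = 0

x = [0, 1, -2, 0]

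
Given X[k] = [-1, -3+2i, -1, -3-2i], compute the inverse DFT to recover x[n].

x[n] = (1/4) Σ(k=0 to 3) X[k] · e^(2πikn/4)

Computing each x[n]:
x[0] = -2
x[1] = -1
x[2] = 1
x[3] = 1

x = [-2, -1, 1, 1]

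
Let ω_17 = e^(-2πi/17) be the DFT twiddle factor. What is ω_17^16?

ω_17^16 = e^(-2πi·16/17)
= cos(-2π·16/17) + i·sin(-2π·16/17)
= cos(-32π/17) + i·sin(-32π/17)

ω_17^16 = cos(-32π/17) + i·sin(-32π/17) = 0.9325+0.3612i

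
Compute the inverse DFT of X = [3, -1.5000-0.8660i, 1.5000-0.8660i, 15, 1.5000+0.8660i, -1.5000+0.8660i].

x[n] = (1/6) Σ(k=0 to 5) X[k] · e^(2πikn/6)

Computing each x[n]:
x[0] = 3
x[1] = -2
x[2] = 3
x[3] = -1
x[4] = 3
x[5] = -3

x = [3, -2, 3, -1, 3, -3]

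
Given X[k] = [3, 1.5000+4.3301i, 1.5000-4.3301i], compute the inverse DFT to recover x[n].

x[n] = (1/3) Σ(k=0 to 2) X[k] · e^(2πikn/3)

Computing each x[n]:
x[0] = 2
x[1] = -2
x[2] = 3

x = [2, -2, 3]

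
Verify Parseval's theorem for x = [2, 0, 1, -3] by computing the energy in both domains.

Time domain:
Σ|x[n]|² = |2|² + |0|² + |1|² + |-3|² = 14.0000

Frequency domain:
(1/4)Σ|X[k]|² = (1/4)(|0|² + |1-3i|² + |6|² + |1+3i|²) = (1/4)·56.0000 = 14.0000

Both sides agree, confirming Parseval's theorem.

Σ|x[n]|² = (1/N)Σ|X[k]|² = 14.0000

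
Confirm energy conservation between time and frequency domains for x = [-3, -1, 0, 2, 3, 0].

Time domain:
Σ|x[n]|² = |-3|² + |-1|² + |0|² + |2|² + |3|² + |0|² = 23.0000

Frequency domain:
(1/6)Σ|X[k]|² = (1/6)(|1|² + |-7.0000+3.4641i|² + |-2.0000-1.7321i|² + |-1|² + |-2.0000+1.7321i|² + |-7.0000-3.4641i|²) = (1/6)·138.0000 = 23.0000

Both sides agree, confirming Parseval's theorem.

Σ|x[n]|² = (1/N)Σ|X[k]|² = 23.0000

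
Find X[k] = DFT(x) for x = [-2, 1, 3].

X[k] = Σ(n=0 to 2) x[n] · ω_3^(nk)
where ω_3 = e^(-2πi/3)

Computing each X[k]:
X[0] = 2
X[1] = -4.0000+1.7321i
X[2] = -4.0000-1.7321i

X = [2, -4.0000+1.7321i, -4.0000-1.7321i]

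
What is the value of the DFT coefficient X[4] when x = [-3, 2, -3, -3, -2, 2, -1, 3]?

X[4] = Σ(n=0 to 7) x[n] · ω_8^(4n) where ω_8 = e^(-2πi/8)
= (-3)·ω_8^0 + (2)·ω_8^4 + (-3)·ω_8^8 + (-3)·ω_8^12 + (-2)·ω_8^16 + (2)·ω_8^20 + (-1)·ω_8^24 + (3)·ω_8^28

X[4] = -13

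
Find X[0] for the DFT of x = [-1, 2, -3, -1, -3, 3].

X[0] = Σ(n=0 to 5) x[n] · ω_6^0 = Σ x[n]
= (-1) + (2) + (-3) + (-1) + (-3) + (3)

X[0] = -3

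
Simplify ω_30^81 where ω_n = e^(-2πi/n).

Since ω_30^30 = 1, powers reduce modulo 30.
81 mod 30 = 21
So ω_30^81 = ω_30^21 = e^(-2πi·21/30)

ω_30^81 = ω_30^21 = -0.3090+0.9511i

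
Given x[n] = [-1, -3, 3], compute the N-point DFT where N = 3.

X[k] = Σ(n=0 to 2) x[n] · ω_3^(nk)
where ω_3 = e^(-2πi/3)

Computing each X[k]:
X[0] = -1
X[1] = -1.0000+5.1962i
X[2] = -1.0000-5.1962i

X = [-1, -1.0000+5.1962i, -1.0000-5.1962i]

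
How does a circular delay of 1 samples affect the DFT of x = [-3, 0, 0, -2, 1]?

Time shift by 1: X_shifted[k] = ω_5^(1k) · X[k]
Shifted x = [1, -3, 0, 0, -2]

DFT(x[n-1]) = [-4, -0.5451+0.9511i, 5.0451+0.5878i, 5.0451-0.5878i, -0.5451-0.9511i]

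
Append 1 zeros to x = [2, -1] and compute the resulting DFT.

Original 2-point DFT: [1, 3]
Zero-padded 3-point DFT provides frequency interpolation.

DFT_3([x, 0, ...]) = [1, 2.5000+0.8660i, 2.5000-0.8660i]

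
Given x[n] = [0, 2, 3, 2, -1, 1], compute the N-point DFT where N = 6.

X[k] = Σ(n=0 to 5) x[n] · ω_6^(nk)
where ω_6 = e^(-2πi/6)

Computing each X[k]:
X[0] = 7
X[1] = -1.5000-4.3301i
X[2] = -0.5000+2.5981i
X[3] = -3
X[4] = -0.5000-2.5981i
X[5] = -1.5000+4.3301i

X = [7, -1.5000-4.3301i, -0.5000+2.5981i, -3, -0.5000-2.5981i, -1.5000+4.3301i]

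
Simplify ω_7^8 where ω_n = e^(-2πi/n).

Since ω_7^7 = 1, powers reduce modulo 7.
8 mod 7 = 1
So ω_7^8 = ω_7^1 = e^(-2πi·1/7)

ω_7^8 = ω_7^1 = 0.6235-0.7818i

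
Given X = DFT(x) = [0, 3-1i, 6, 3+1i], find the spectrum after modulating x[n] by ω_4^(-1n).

Modulation property: DFT(ω_4^(-1n)·x[n]) = X[(k-1) mod 4], so circularly shift X by 1 positions.

X[k-1] = [3+1i, 0, 3-1i, 6]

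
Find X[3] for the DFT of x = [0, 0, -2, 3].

X[3] = Σ(n=0 to 3) x[n] · ω_4^(3n) where ω_4 = e^(-2πi/4)
= (0)·ω_4^0 + (0)·ω_4^3 + (-2)·ω_4^6 + (3)·ω_4^9

X[3] = 2-3i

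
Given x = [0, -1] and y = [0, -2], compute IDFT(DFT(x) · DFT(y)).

(x ⊛ y)[n] = Σ(m=0 to 1) x[m] · y[(n-m) mod 2]

Computing each output sample:
(x ⊛ y)[0] = 2
(x ⊛ y)[1] = 0

x ⊛ y = [2, 0]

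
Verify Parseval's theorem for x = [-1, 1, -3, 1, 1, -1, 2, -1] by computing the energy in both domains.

Time domain:
Σ|x[n]|² = |-1|² + |1|² + |-3|² + |1|² + |1|² + |-1|² + |2|² + |-1|² = 19.0000

Frequency domain:
(1/8)Σ|X[k]|² = (1/8)(|-1|² + |-2.0000+2.1716i|² + |1|² + |-2.0000-7.8284i|² + |-1|² + |-2.0000+7.8284i|² + |1|² + |-2.0000-2.1716i|²) = (1/8)·152.0000 = 19.0000

Both sides agree, confirming Parseval's theorem.

Σ|x[n]|² = (1/N)Σ|X[k]|² = 19.0000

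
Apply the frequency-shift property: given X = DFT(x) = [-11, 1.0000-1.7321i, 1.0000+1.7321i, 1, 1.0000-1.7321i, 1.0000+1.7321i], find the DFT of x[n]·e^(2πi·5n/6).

Modulation property: DFT(ω_6^(-5n)·x[n]) = X[(k-5) mod 6], so circularly shift X by 5 positions.

X[k-5] = [1.0000-1.7321i, 1.0000+1.7321i, 1, 1.0000-1.7321i, 1.0000+1.7321i, -11]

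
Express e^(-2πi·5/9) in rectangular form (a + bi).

ω_9^5 = e^(-2πi·5/9)
= cos(-2π·5/9) + i·sin(-2π·5/9)
= cos(-10π/9) + i·sin(-10π/9)

ω_9^5 = cos(-10π/9) + i·sin(-10π/9) = -0.9397+0.3420i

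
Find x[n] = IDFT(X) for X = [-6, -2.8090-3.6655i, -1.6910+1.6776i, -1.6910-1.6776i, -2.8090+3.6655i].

x[n] = (1/5) Σ(k=0 to 4) X[k] · e^(2πikn/5)

Computing each x[n]:
x[0] = -3
x[1] = 0
x[2] = 1
x[3] = -2
x[4] = -2

x = [-3, 0, 1, -2, -2]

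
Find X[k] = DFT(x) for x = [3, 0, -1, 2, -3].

X[k] = Σ(n=0 to 4) x[n] · ω_5^(nk)
where ω_5 = e^(-2πi/5)

Computing each X[k]:
X[0] = 1
X[1] = 1.2639-1.0898i
X[2] = 5.7361-4.6165i
X[3] = 5.7361+4.6165i
X[4] = 1.2639+1.0898i

X = [1, 1.2639-1.0898i, 5.7361-4.6165i, 5.7361+4.6165i, 1.2639+1.0898i]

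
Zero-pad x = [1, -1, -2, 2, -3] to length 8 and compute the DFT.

Original 5-point DFT: [-3, -0.2361+0.4490i, 4.2361-4.9798i, 4.2361+4.9798i, -0.2361-0.4490i]
Zero-padded 8-point DFT provides frequency interpolation.

DFT_8([x, 0, ...]) = [-3, 1.8787+1.2929i, 3i, 6.1213-2.7071i, -5, 6.1213+2.7071i, -3i, 1.8787-1.2929i]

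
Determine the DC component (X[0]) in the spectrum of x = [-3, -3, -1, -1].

X[0] = Σ(n=0 to 3) x[n] · ω_4^0 = Σ x[n]
= (-3) + (-3) + (-1) + (-1)

X[0] = -8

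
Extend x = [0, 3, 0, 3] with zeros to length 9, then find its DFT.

Original 4-point DFT: [6, 0, -6, 0]
Zero-padded 9-point DFT provides frequency interpolation.

DFT_9([x, 0, ...]) = [6, 0.7981-4.5264i, -0.9791-0.3563i, 1.5000-2.5981i, -4.3191-3.6241i, -4.3191+3.6241i, 1.5000+2.5981i, -0.9791+0.3563i, 0.7981+4.5264i]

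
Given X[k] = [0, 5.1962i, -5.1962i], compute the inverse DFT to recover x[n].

x[n] = (1/3) Σ(k=0 to 2) X[k] · e^(2πikn/3)

Computing each x[n]:
x[0] = 0
x[1] = -3
x[2] = 3

x = [0, -3, 3]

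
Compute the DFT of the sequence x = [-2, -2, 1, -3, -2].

X[k] = Σ(n=0 to 4) x[n] · ω_5^(nk)
where ω_5 = e^(-2πi/5)

Computing each X[k]:
X[0] = -8
X[1] = -1.6180-2.3511i
X[2] = 0.6180+3.8042i
X[3] = 0.6180-3.8042i
X[4] = -1.6180+2.3511i

X = [-8, -1.6180-2.3511i, 0.6180+3.8042i, 0.6180-3.8042i, -1.6180+2.3511i]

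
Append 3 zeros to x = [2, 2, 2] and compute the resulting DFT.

Original 3-point DFT: [6, 0, 0]
Zero-padded 6-point DFT provides frequency interpolation.

DFT_6([x, 0, ...]) = [6, 2.0000-3.4641i, 0, 2, 0, 2.0000+3.4641i]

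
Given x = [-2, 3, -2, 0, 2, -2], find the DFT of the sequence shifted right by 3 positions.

Time shift by 3: X_shifted[k] = ω_6^(3k) · X[k]
Shifted x = [0, 2, -2, -2, 3, -2]

DFT(x[n-3]) = [-1, 1.5000+0.8660i, -2.5000-7.7942i, 3, -2.5000+7.7942i, 1.5000-0.8660i]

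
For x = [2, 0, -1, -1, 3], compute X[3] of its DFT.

X[3] = Σ(n=0 to 4) x[n] · ω_5^(3n) where ω_5 = e^(-2πi/5)
= (2)·ω_5^0 + (0)·ω_5^3 + (-1)·ω_5^6 + (-1)·ω_5^9 + (3)·ω_5^12

X[3] = -1.0451-1.7634i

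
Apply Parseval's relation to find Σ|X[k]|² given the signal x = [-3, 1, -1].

Parseval: Σ|x[n]|² = (1/N)Σ|X[k]|², so Σ|X[k]|² = N·Σ|x[n]|² = 3·11.0000

Σ|X[k]|² = N·Σ|x[n]|² = 3·11.0000 = 33.0000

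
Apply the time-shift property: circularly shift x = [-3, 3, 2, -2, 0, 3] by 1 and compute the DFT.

Time shift by 1: X_shifted[k] = ω_6^(1k) · X[k]
Shifted x = [3, -3, 3, 2, -2, 0]

DFT(x[n-1]) = [3, -1.0000-1.7321i, 6.0000+6.9282i, 5, 6.0000-6.9282i, -1.0000+1.7321i]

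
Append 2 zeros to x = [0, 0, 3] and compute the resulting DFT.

Original 3-point DFT: [3, -1.5000+2.5981i, -1.5000-2.5981i]
Zero-padded 5-point DFT provides frequency interpolation.

DFT_5([x, 0, ...]) = [3, -2.4271-1.7634i, 0.9271+2.8532i, 0.9271-2.8532i, -2.4271+1.7634i]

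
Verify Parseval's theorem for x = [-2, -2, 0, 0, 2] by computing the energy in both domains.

Time domain:
Σ|x[n]|² = |-2|² + |-2|² + |0|² + |0|² + |2|² = 12.0000

Frequency domain:
(1/5)Σ|X[k]|² = (1/5)(|-2|² + |-2.0000+3.8042i|² + |-2.0000+2.3511i|² + |-2.0000-2.3511i|² + |-2.0000-3.8042i|²) = (1/5)·60.0000 = 12.0000

Both sides agree, confirming Parseval's theorem.

Σ|x[n]|² = (1/N)Σ|X[k]|² = 12.0000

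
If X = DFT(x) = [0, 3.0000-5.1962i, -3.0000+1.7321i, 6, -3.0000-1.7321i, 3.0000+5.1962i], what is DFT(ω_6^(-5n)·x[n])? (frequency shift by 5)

Modulation property: DFT(ω_6^(-5n)·x[n]) = X[(k-5) mod 6], so circularly shift X by 5 positions.

X[k-5] = [3.0000-5.1962i, -3.0000+1.7321i, 6, -3.0000-1.7321i, 3.0000+5.1962i, 0]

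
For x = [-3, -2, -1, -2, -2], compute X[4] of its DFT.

X[4] = Σ(n=0 to 4) x[n] · ω_5^(4n) where ω_5 = e^(-2πi/5)
= (-3)·ω_5^0 + (-2)·ω_5^4 + (-1)·ω_5^8 + (-2)·ω_5^12 + (-2)·ω_5^16

X[4] = -1.8090+0.5878i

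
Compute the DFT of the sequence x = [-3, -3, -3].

X[k] = Σ(n=0 to 2) x[n] · ω_3^(nk)
where ω_3 = e^(-2πi/3)

Computing each X[k]:
X[0] = -9
X[1] = 0
X[2] = 0

X = [-9, 0, 0]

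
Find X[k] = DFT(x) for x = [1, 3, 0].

X[k] = Σ(n=0 to 2) x[n] · ω_3^(nk)
where ω_3 = e^(-2πi/3)

Computing each X[k]:
X[0] = 4
X[1] = -0.5000-2.5981i
X[2] = -0.5000+2.5981i

X = [4, -0.5000-2.5981i, -0.5000+2.5981i]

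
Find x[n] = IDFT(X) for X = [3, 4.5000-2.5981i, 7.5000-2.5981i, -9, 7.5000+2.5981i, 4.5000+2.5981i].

x[n] = (1/6) Σ(k=0 to 5) X[k] · e^(2πikn/6)

Computing each x[n]:
x[0] = 3
x[1] = 3
x[2] = -3
x[3] = 3
x[4] = -3
x[5] = 0

x = [3, 3, -3, 3, -3, 0]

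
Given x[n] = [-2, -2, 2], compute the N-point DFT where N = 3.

X[k] = Σ(n=0 to 2) x[n] · ω_3^(nk)
where ω_3 = e^(-2πi/3)

Computing each X[k]:
X[0] = -2
X[1] = -2.0000+3.4641i
X[2] = -2.0000-3.4641i

X = [-2, -2.0000+3.4641i, -2.0000-3.4641i]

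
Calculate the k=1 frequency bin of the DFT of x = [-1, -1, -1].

X[1] = Σ(n=0 to 2) x[n] · ω_3^(1n) where ω_3 = e^(-2πi/3)
= (-1)·ω_3^0 + (-1)·ω_3^1 + (-1)·ω_3^2

X[1] = 0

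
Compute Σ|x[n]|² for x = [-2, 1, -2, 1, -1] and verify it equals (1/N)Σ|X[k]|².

Time domain:
Σ|x[n]|² = |-2|² + |1|² + |-2|² + |1|² + |-1|² = 11.0000

Frequency domain:
(1/5)Σ|X[k]|² = (1/5)(|-3|² + |-1.1910-0.1388i|² + |-2.3090-4.0287i|² + |-2.3090+4.0287i|² + |-1.1910+0.1388i|²) = (1/5)·55.0000 = 11.0000

Both sides agree, confirming Parseval's theorem.

Σ|x[n]|² = (1/N)Σ|X[k]|² = 11.0000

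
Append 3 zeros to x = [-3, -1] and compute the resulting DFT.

Original 2-point DFT: [-4, -2]
Zero-padded 5-point DFT provides frequency interpolation.

DFT_5([x, 0, ...]) = [-4, -3.3090+0.9511i, -2.1910+0.5878i, -2.1910-0.5878i, -3.3090-0.9511i]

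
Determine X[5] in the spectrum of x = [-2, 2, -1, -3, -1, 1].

X[5] = Σ(n=0 to 5) x[n] · ω_6^(5n) where ω_6 = e^(-2πi/6)
= (-2)·ω_6^0 + (2)·ω_6^5 + (-1)·ω_6^10 + (-3)·ω_6^15 + (-1)·ω_6^20 + (1)·ω_6^25

X[5] = 3.5000+0.8660i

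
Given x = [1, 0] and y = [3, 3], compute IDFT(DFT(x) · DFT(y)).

(x ⊛ y)[n] = Σ(m=0 to 1) x[m] · y[(n-m) mod 2]

Computing each output sample:
(x ⊛ y)[0] = 3
(x ⊛ y)[1] = 3

x ⊛ y = [3, 3]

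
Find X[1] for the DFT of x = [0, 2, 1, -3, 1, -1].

X[1] = Σ(n=0 to 5) x[n] · ω_6^(1n) where ω_6 = e^(-2πi/6)
= (0)·ω_6^0 + (2)·ω_6^1 + (1)·ω_6^2 + (-3)·ω_6^3 + (1)·ω_6^4 + (-1)·ω_6^5

X[1] = 2.5000-2.5981i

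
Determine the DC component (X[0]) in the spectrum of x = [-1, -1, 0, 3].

X[0] = Σ(n=0 to 3) x[n] · ω_4^0 = Σ x[n]
= (-1) + (-1) + (0) + (3)

X[0] = 1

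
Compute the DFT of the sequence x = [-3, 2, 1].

X[k] = Σ(n=0 to 2) x[n] · ω_3^(nk)
where ω_3 = e^(-2πi/3)

Computing each X[k]:
X[0] = 0
X[1] = -4.5000-0.8660i
X[2] = -4.5000+0.8660i

X = [0, -4.5000-0.8660i, -4.5000+0.8660i]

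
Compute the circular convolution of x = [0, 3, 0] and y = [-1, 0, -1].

(x ⊛ y)[n] = Σ(m=0 to 2) x[m] · y[(n-m) mod 3]

Computing each output sample:
(x ⊛ y)[0] = -3
(x ⊛ y)[1] = -3
(x ⊛ y)[2] = 0

x ⊛ y = [-3, -3, 0]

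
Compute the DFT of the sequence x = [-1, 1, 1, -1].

X[k] = Σ(n=0 to 3) x[n] · ω_4^(nk)
where ω_4 = e^(-2πi/4)

Computing each X[k]:
X[0] = 0
X[1] = -2-2i
X[2] = 0
X[3] = -2+2i

X = [0, -2-2i, 0, -2+2i]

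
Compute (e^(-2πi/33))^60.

Since ω_33^33 = 1, powers reduce modulo 33.
60 mod 33 = 27
So ω_33^60 = ω_33^27 = e^(-2πi·27/33)

ω_33^60 = ω_33^27 = 0.4154+0.9096i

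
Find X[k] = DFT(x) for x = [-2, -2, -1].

X[k] = Σ(n=0 to 2) x[n] · ω_3^(nk)
where ω_3 = e^(-2πi/3)

Computing each X[k]:
X[0] = -5
X[1] = -0.5000+0.8660i
X[2] = -0.5000-0.8660i

X = [-5, -0.5000+0.8660i, -0.5000-0.8660i]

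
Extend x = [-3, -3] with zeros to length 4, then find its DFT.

Original 2-point DFT: [-6, 0]
Zero-padded 4-point DFT provides frequency interpolation.

DFT_4([x, 0, ...]) = [-6, -3+3i, 0, -3-3i]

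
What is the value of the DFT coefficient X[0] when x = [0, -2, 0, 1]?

X[0] = Σ(n=0 to 3) x[n] · ω_4^0 = Σ x[n]
= (0) + (-2) + (0) + (1)

X[0] = -1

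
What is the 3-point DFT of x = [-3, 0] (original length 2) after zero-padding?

Original 2-point DFT: [-3, -3]
Zero-padded 3-point DFT provides frequency interpolation.

DFT_3([x, 0, ...]) = [-3, -3, -3]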